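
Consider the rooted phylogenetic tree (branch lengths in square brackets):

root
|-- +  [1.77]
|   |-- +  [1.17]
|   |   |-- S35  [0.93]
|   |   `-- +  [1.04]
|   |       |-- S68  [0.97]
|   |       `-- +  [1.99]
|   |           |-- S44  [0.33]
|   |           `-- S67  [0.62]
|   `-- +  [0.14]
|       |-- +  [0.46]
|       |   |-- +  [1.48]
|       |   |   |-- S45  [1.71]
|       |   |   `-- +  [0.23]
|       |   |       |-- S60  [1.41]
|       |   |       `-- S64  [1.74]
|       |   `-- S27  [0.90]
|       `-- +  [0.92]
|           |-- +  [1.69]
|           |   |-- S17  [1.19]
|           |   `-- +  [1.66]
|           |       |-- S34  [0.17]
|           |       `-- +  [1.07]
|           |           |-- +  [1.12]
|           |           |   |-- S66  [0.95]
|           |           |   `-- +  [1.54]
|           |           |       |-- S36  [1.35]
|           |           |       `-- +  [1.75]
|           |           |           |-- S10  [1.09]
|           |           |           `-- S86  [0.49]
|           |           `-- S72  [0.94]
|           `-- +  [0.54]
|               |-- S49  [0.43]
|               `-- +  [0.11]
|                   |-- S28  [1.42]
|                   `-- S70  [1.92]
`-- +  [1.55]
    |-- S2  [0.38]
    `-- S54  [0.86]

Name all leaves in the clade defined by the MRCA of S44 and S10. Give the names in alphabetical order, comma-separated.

S10, S17, S27, S28, S34, S35, S36, S44, S45, S49, S60, S64, S66, S67, S68, S70, S72, S86

Tracing S44: it sits inside (S44,S67).
Tracing S10: it sits inside (S10,S86).
The smallest clade enclosing both is ((S35,(S68,(S44,S67))),(((S45,(S60,S64)),S27),((S17,(S34,((S66,(S36,(S10,S86))),S72))),(S49,(S28,S70))))); the answer is its 18 terminal taxa in alphabetical order.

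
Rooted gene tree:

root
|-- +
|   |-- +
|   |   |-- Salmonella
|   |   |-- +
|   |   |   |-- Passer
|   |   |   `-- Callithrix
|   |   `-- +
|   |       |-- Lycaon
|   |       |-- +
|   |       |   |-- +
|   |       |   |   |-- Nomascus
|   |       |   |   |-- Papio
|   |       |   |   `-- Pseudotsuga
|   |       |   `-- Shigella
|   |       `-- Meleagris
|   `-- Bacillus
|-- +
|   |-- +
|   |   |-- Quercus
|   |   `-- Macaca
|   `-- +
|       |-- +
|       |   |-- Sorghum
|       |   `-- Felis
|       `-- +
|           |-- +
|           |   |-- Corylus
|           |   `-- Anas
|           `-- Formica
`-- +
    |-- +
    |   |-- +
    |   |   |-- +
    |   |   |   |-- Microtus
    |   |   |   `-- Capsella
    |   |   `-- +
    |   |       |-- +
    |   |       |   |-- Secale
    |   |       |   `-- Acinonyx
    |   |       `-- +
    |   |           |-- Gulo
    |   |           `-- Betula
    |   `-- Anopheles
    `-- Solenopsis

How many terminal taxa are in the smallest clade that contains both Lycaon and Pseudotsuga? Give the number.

The MRCA of Lycaon and Pseudotsuga is the node subtending (Lycaon,((Nomascus,Papio,Pseudotsuga),Shigella),Meleagris).
That clade contains 6 terminal taxa: Lycaon, Meleagris, Nomascus, Papio, Pseudotsuga, Shigella.

6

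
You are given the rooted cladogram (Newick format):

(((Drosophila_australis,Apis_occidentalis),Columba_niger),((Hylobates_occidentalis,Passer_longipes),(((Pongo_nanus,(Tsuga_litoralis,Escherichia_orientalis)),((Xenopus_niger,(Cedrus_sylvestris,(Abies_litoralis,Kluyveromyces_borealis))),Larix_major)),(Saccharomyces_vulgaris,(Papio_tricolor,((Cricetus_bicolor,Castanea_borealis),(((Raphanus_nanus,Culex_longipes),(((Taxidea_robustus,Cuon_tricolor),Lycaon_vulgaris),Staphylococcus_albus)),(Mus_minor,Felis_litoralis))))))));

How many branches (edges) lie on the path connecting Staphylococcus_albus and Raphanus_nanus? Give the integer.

4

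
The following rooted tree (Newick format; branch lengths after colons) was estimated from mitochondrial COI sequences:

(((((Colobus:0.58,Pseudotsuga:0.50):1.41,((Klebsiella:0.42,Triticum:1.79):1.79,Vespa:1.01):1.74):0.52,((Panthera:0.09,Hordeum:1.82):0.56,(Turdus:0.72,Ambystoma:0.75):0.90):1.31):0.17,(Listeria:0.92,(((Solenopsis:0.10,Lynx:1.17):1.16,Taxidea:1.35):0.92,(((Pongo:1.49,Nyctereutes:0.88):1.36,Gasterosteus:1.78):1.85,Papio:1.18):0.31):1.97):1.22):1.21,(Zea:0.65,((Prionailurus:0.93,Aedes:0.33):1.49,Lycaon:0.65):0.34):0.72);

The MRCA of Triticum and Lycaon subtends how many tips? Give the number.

21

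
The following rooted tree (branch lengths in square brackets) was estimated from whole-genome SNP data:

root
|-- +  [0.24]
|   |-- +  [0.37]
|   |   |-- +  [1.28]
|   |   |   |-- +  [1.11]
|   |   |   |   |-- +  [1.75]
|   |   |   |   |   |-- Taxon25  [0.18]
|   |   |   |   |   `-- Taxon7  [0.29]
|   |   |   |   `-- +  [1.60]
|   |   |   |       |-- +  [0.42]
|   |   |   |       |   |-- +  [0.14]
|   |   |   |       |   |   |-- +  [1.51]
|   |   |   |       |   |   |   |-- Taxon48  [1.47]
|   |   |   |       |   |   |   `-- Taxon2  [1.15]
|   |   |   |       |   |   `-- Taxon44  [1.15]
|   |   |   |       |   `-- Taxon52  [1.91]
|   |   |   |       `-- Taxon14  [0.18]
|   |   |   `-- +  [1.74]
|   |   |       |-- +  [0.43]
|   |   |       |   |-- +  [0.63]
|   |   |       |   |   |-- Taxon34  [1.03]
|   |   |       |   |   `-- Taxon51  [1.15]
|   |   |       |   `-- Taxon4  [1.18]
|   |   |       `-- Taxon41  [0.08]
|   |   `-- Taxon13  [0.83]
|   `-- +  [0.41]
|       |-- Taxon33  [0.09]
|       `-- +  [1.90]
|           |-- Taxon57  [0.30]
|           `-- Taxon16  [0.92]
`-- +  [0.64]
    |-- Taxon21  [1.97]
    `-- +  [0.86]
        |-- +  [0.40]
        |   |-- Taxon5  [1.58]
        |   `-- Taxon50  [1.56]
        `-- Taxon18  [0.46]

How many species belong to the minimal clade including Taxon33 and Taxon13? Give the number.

The MRCA of Taxon33 and Taxon13 is the node subtending (((((Taxon25,Taxon7),((((Taxon48,Taxon2),Taxon44),Taxon52),Taxon14)),(((Taxon34,Taxon51),Taxon4),Taxon41)),Taxon13),(Taxon33,(Taxon57,Taxon16))).
That clade contains 15 terminal taxa: Taxon13, Taxon14, Taxon16, Taxon2, Taxon25, Taxon33, Taxon34, Taxon4, Taxon41, Taxon44, Taxon48, Taxon51, Taxon52, Taxon57, Taxon7.

15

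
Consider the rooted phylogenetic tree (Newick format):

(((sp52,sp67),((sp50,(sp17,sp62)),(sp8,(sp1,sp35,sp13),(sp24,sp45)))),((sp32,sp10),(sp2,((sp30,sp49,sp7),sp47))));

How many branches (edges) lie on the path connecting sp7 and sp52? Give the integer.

The MRCA of sp7 and sp52 is the root of the tree.
From sp7 up to that node: 5 branches. From sp52 up to the same node: 3 branches. Total: 5 + 3 = 8.

8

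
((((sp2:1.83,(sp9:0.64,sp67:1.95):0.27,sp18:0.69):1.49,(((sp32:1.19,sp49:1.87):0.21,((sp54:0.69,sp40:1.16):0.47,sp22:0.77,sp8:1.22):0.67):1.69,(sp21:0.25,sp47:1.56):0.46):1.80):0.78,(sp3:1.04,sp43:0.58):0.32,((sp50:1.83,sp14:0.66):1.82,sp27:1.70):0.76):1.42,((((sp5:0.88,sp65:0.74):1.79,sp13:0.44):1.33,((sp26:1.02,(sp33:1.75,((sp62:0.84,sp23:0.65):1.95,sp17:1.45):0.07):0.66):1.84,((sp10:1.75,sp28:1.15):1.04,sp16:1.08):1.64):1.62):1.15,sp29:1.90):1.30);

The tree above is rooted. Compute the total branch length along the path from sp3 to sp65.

The path runs sp3 → … → MRCA → … → sp65; the MRCA is the root of the tree.
Branch lengths along that path: 1.04 + 0.32 + 1.42 + 1.30 + 1.15 + 1.33 + 1.79 + 0.74 = 9.09.

9.09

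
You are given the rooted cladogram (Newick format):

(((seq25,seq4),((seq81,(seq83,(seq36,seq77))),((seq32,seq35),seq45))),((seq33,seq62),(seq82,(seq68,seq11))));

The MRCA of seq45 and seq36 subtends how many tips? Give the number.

7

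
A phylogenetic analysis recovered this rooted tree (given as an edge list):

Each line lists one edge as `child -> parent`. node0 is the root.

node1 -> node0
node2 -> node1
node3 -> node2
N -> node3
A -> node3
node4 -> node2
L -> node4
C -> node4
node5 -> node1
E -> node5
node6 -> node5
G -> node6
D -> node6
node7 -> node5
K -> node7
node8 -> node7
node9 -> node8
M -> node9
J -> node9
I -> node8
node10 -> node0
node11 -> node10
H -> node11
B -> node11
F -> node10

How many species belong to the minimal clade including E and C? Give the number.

11

The MRCA of E and C is the node subtending (((N,A),(L,C)),(E,(G,D),(K,((M,J),I)))).
That clade contains 11 terminal taxa: A, C, D, E, G, I, J, K, L, M, N.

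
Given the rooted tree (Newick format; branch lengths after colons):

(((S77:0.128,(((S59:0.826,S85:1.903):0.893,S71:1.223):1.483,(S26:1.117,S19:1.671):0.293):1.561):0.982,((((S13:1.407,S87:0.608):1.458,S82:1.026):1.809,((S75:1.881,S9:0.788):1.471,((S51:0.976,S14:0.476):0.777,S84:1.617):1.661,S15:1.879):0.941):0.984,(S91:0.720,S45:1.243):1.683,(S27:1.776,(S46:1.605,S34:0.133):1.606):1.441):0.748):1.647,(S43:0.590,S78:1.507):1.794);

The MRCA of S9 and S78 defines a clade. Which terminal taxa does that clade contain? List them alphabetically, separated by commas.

S13, S14, S15, S19, S26, S27, S34, S43, S45, S46, S51, S59, S71, S75, S77, S78, S82, S84, S85, S87, S9, S91

Tracing S9: it sits inside (S75,S9).
Tracing S78: it sits inside (S43,S78).
The smallest clade enclosing both is the whole tree (their MRCA is the root), so the answer is all 22 tips in alphabetical order.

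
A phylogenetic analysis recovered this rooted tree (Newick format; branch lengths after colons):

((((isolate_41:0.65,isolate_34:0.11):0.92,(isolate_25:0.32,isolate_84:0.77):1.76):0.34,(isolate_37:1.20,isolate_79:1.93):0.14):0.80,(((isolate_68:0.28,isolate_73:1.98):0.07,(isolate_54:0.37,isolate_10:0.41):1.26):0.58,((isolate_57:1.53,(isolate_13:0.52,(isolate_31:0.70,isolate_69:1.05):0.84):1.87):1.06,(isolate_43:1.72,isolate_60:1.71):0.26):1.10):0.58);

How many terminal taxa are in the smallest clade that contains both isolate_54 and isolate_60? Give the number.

The MRCA of isolate_54 and isolate_60 is the node subtending (((isolate_68,isolate_73),(isolate_54,isolate_10)),((isolate_57,(isolate_13,(isolate_31,isolate_69))),(isolate_43,isolate_60))).
That clade contains 10 terminal taxa: isolate_10, isolate_13, isolate_31, isolate_43, isolate_54, isolate_57, isolate_60, isolate_68, isolate_69, isolate_73.

10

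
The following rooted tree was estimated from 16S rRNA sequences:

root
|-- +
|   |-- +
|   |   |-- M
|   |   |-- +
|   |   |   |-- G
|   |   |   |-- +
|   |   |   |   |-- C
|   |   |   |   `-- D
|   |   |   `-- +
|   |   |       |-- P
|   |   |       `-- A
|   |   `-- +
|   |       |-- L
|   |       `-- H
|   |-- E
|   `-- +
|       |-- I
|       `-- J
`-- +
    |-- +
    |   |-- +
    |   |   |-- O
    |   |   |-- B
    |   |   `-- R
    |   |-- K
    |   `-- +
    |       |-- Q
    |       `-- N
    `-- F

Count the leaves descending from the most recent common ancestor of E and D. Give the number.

11

The MRCA of E and D is the node subtending ((M,(G,(C,D),(P,A)),(L,H)),E,(I,J)).
That clade contains 11 terminal taxa: A, C, D, E, G, H, I, J, L, M, P.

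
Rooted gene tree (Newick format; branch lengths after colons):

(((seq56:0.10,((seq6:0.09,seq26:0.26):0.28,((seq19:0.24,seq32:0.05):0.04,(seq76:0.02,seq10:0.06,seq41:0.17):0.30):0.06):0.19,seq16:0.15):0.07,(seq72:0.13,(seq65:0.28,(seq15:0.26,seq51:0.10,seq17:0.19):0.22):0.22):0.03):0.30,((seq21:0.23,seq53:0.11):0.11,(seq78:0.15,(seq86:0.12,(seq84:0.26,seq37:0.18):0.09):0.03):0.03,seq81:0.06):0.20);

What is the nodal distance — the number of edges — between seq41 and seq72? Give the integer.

7

The MRCA of seq41 and seq72 is the node subtending ((seq56,((seq6,seq26),((seq19,seq32),(seq76,seq10,seq41))),seq16),(seq72,(seq65,(seq15,seq51,seq17)))).
From seq41 up to that node: 5 branches. From seq72 up to the same node: 2 branches. Total: 5 + 2 = 7.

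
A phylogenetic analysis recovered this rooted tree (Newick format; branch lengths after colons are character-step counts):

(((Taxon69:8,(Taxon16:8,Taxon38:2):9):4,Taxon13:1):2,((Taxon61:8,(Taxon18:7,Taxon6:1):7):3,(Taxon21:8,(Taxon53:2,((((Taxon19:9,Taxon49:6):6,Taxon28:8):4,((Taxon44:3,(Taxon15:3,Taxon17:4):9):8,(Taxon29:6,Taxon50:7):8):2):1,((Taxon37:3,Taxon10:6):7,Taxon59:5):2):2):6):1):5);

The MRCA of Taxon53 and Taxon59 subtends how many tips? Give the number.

The MRCA of Taxon53 and Taxon59 is the node subtending (Taxon53,((((Taxon19,Taxon49),Taxon28),((Taxon44,(Taxon15,Taxon17)),(Taxon29,Taxon50))),((Taxon37,Taxon10),Taxon59))).
That clade contains 12 terminal taxa: Taxon10, Taxon15, Taxon17, Taxon19, Taxon28, Taxon29, Taxon37, Taxon44, Taxon49, Taxon50, Taxon53, Taxon59.

12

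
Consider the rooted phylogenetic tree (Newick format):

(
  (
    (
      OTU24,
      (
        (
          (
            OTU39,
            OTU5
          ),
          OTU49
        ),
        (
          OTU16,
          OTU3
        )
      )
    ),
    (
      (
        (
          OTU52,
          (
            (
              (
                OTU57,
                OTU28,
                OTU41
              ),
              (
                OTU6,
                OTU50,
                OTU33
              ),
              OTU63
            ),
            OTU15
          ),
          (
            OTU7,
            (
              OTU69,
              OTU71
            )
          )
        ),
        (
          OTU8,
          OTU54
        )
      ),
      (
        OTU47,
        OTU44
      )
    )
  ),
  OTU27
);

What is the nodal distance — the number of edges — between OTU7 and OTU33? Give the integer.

6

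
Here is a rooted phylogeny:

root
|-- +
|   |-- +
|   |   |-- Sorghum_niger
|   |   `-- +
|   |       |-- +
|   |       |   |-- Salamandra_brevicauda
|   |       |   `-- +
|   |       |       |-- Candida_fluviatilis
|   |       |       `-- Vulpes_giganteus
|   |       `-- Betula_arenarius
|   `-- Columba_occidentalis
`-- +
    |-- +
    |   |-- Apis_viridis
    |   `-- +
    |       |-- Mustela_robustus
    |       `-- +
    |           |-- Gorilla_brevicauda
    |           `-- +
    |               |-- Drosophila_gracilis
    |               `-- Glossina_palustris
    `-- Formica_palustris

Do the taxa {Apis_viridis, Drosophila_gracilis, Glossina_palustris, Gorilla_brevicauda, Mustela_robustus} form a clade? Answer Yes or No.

Yes

The most recent common ancestor of these taxa subtends (Apis_viridis,(Mustela_robustus,(Gorilla_brevicauda,(Drosophila_gracilis,Glossina_palustris)))).
That clade has exactly 5 tips — every listed taxon and nothing else — so the group is monophyletic.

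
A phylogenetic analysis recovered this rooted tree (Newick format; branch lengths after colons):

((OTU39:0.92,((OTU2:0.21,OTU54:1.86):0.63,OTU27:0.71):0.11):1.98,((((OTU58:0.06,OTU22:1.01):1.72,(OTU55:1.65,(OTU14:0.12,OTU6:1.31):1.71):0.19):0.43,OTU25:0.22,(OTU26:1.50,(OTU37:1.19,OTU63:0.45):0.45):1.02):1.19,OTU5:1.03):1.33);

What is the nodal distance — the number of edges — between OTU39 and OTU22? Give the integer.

7

The MRCA of OTU39 and OTU22 is the root of the tree.
From OTU39 up to that node: 2 branches. From OTU22 up to the same node: 5 branches. Total: 2 + 5 = 7.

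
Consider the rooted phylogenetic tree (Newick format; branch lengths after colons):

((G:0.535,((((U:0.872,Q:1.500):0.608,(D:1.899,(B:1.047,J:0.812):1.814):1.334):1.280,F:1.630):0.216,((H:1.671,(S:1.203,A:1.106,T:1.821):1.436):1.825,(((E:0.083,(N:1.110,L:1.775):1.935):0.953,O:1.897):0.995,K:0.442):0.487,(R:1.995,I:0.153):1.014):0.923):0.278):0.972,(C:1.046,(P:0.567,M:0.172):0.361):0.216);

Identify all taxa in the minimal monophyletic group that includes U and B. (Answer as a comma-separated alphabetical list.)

B, D, J, Q, U

Tracing U: it sits inside (U,Q).
Tracing B: it sits inside (B,J).
The smallest clade enclosing both is ((U,Q),(D,(B,J))); the answer is its 5 terminal taxa in alphabetical order.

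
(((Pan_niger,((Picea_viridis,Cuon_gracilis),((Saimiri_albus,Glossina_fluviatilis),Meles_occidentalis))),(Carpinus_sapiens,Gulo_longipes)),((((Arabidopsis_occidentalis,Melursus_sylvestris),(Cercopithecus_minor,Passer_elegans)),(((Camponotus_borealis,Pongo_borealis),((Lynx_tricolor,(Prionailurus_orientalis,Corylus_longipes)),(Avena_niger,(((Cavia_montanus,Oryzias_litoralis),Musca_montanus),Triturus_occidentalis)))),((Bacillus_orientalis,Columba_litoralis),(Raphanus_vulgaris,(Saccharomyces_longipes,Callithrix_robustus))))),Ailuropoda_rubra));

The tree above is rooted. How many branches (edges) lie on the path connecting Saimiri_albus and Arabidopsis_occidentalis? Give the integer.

11

The MRCA of Saimiri_albus and Arabidopsis_occidentalis is the root of the tree.
From Saimiri_albus up to that node: 6 branches. From Arabidopsis_occidentalis up to the same node: 5 branches. Total: 6 + 5 = 11.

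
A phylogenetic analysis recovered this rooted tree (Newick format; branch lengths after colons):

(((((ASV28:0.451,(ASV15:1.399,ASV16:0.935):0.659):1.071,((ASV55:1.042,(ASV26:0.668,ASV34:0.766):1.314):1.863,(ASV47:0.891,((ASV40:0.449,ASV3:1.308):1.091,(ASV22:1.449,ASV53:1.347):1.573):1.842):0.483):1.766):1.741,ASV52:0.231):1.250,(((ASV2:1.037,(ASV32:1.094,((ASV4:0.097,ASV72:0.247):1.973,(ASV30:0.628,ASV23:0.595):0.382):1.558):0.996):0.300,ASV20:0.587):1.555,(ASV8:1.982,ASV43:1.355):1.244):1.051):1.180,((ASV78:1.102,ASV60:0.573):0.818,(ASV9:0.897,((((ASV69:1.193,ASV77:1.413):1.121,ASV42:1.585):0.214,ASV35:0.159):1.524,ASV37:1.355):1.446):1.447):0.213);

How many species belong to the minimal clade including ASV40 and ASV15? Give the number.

The MRCA of ASV40 and ASV15 is the node subtending ((ASV28,(ASV15,ASV16)),((ASV55,(ASV26,ASV34)),(ASV47,((ASV40,ASV3),(ASV22,ASV53))))).
That clade contains 11 terminal taxa: ASV15, ASV16, ASV22, ASV26, ASV28, ASV3, ASV34, ASV40, ASV47, ASV53, ASV55.

11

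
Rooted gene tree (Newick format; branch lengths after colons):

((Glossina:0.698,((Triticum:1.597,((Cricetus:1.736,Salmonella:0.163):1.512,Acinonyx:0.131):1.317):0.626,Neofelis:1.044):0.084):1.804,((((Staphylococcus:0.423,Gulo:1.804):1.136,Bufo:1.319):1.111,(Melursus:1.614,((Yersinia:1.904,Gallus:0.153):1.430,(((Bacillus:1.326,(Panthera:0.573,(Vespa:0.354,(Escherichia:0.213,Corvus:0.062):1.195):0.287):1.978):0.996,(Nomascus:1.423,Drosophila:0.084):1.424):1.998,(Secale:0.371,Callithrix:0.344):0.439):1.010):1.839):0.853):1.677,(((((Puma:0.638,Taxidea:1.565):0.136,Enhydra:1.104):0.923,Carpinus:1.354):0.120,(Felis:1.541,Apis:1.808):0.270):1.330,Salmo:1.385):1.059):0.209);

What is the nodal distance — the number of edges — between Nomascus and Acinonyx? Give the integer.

13

The MRCA of Nomascus and Acinonyx is the root of the tree.
From Nomascus up to that node: 8 branches. From Acinonyx up to the same node: 5 branches. Total: 8 + 5 = 13.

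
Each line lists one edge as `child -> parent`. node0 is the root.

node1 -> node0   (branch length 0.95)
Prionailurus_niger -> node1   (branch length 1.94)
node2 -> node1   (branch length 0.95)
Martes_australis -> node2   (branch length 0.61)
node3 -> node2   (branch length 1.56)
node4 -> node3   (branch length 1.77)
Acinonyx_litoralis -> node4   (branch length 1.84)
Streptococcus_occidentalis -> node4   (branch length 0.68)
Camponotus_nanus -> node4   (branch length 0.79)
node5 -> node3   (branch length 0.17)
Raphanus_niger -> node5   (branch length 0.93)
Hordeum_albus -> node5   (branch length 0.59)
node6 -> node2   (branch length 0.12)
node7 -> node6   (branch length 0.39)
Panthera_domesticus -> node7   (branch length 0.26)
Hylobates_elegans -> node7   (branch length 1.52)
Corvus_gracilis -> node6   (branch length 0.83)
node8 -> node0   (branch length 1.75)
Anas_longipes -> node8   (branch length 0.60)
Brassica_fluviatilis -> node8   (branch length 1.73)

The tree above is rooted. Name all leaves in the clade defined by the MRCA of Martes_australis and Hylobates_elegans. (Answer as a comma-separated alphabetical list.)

Acinonyx_litoralis, Camponotus_nanus, Corvus_gracilis, Hordeum_albus, Hylobates_elegans, Martes_australis, Panthera_domesticus, Raphanus_niger, Streptococcus_occidentalis

Tracing Martes_australis: it sits inside (Martes_australis,((Acinonyx_litoralis,Streptococcus_occidentalis,Camponotus_nanus),(Raphanus_niger,Hordeum_albus)),((Panthera_domesticus,Hylobates_elegans),Corvus_gracilis)).
Tracing Hylobates_elegans: it sits inside (Panthera_domesticus,Hylobates_elegans).
The smallest clade enclosing both is (Martes_australis,((Acinonyx_litoralis,Streptococcus_occidentalis,Camponotus_nanus),(Raphanus_niger,Hordeum_albus)),((Panthera_domesticus,Hylobates_elegans),Corvus_gracilis)); the answer is its 9 terminal taxa in alphabetical order.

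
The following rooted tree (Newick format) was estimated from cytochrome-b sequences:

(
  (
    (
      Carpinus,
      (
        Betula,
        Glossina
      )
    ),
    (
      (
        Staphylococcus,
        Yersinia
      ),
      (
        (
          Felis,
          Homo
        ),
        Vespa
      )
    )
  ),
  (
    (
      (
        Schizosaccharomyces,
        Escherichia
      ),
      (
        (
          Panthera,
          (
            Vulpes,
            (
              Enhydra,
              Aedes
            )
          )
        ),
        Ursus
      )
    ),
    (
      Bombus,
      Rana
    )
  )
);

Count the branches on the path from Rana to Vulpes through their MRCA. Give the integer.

7

The MRCA of Rana and Vulpes is the node subtending (((Schizosaccharomyces,Escherichia),((Panthera,(Vulpes,(Enhydra,Aedes))),Ursus)),(Bombus,Rana)).
From Rana up to that node: 2 branches. From Vulpes up to the same node: 5 branches. Total: 2 + 5 = 7.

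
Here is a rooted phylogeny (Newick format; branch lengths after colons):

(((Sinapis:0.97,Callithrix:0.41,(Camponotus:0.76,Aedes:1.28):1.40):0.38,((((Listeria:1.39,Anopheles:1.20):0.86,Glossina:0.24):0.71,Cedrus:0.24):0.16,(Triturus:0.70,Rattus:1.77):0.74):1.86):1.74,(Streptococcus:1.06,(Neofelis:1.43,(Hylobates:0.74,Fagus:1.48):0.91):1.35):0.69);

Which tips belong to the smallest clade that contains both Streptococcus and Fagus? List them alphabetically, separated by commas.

Tracing Streptococcus: it sits inside (Streptococcus,(Neofelis,(Hylobates,Fagus))).
Tracing Fagus: it sits inside (Hylobates,Fagus).
The smallest clade enclosing both is (Streptococcus,(Neofelis,(Hylobates,Fagus))); the answer is its 4 terminal taxa in alphabetical order.

Fagus, Hylobates, Neofelis, Streptococcus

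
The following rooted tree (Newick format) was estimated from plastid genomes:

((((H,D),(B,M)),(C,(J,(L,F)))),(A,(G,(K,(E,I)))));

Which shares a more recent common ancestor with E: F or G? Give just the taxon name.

G

The MRCA of E and G subtends (G,(K,(E,I))) (4 taxa).
The MRCA of E and F is the root, subtending the entire tree (13 taxa).
The first is nested inside the second, so E shares a more recent common ancestor with G.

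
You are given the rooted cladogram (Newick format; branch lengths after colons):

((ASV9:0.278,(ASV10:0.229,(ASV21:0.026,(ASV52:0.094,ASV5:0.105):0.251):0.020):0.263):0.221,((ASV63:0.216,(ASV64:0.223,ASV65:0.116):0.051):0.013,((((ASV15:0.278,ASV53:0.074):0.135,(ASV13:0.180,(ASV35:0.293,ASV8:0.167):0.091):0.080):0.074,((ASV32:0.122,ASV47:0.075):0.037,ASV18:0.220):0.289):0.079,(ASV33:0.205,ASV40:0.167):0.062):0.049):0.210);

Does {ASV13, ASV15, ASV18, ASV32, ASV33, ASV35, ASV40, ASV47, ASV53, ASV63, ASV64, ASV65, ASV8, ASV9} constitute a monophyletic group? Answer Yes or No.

The MRCA of the listed taxa is the root, so the smallest clade containing them is the whole tree.
That clade also contains ASV10, ASV21, ASV5, ASV52, which are not in the proposed group, so the group is not monophyletic.

No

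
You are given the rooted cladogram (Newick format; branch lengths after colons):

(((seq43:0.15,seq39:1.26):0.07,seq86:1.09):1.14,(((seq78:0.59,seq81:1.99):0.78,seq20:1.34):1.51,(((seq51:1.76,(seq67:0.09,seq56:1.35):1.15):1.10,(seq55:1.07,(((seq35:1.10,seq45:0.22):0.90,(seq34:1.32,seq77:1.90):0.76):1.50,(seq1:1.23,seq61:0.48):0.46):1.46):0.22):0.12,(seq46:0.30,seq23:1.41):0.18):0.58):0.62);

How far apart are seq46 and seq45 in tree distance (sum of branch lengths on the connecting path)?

The path runs seq46 → … → MRCA → … → seq45; the MRCA is the node subtending (((seq51,(seq67,seq56)),(seq55,(((seq35,seq45),(seq34,seq77)),(seq1,seq61)))),(seq46,seq23)).
Branch lengths along that path: 0.30 + 0.18 + 0.12 + 0.22 + 1.46 + 1.50 + 0.90 + 0.22 = 4.90.

4.90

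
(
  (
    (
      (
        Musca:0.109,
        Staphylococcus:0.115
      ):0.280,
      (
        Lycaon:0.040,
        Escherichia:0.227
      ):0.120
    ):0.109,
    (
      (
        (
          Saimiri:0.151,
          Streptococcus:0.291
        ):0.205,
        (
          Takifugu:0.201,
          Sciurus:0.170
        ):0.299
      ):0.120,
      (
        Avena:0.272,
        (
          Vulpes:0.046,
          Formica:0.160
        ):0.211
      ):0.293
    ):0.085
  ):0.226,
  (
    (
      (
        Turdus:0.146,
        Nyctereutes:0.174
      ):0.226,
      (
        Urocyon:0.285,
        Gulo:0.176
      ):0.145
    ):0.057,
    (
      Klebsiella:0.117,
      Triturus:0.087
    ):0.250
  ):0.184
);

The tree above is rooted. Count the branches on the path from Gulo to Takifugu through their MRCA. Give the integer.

9

The MRCA of Gulo and Takifugu is the root of the tree.
From Gulo up to that node: 4 branches. From Takifugu up to the same node: 5 branches. Total: 4 + 5 = 9.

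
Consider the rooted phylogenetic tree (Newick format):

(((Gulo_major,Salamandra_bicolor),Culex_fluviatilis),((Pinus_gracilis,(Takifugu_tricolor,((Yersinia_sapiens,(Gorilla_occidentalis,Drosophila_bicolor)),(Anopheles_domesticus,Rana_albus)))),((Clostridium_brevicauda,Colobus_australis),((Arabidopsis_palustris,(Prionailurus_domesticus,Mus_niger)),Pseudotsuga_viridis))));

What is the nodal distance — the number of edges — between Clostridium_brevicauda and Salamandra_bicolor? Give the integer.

7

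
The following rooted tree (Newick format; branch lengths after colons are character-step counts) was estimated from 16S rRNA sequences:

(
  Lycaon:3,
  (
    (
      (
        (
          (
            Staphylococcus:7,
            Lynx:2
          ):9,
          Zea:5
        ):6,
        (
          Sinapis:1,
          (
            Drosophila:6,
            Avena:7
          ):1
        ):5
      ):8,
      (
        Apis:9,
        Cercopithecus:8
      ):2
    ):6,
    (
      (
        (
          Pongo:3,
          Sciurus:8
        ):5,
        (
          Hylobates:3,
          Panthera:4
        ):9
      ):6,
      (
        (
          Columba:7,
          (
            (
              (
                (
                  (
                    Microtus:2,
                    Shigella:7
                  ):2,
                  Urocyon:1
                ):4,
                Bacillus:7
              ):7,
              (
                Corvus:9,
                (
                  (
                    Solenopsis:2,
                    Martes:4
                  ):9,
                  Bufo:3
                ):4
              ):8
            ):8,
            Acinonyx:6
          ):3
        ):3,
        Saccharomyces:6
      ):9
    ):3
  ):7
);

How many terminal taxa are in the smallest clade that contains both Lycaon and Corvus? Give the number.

24

The MRCA of Lycaon and Corvus is the root, so the clade is the entire tree.
That clade contains 24 terminal taxa: Acinonyx, Apis, Avena, Bacillus, Bufo, Cercopithecus, Columba, Corvus, Drosophila, Hylobates, Lycaon, Lynx, Martes, Microtus, Panthera, Pongo, Saccharomyces, Sciurus, Shigella, Sinapis, Solenopsis, Staphylococcus, Urocyon, Zea.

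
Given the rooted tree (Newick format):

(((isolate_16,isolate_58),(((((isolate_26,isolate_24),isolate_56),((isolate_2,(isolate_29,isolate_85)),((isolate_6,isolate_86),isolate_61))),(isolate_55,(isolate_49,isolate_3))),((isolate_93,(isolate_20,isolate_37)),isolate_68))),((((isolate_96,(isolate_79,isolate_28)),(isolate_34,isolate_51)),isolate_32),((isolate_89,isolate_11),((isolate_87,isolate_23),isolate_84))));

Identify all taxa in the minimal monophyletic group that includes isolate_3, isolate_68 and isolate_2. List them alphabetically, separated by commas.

Tracing isolate_3: it sits inside (isolate_49,isolate_3).
Tracing isolate_68: it sits inside ((isolate_93,(isolate_20,isolate_37)),isolate_68).
Tracing isolate_2: it sits inside (isolate_2,(isolate_29,isolate_85)).
The smallest clade enclosing all 3 is (((((isolate_26,isolate_24),isolate_56),((isolate_2,(isolate_29,isolate_85)),((isolate_6,isolate_86),isolate_61))),(isolate_55,(isolate_49,isolate_3))),((isolate_93,(isolate_20,isolate_37)),isolate_68)); the answer is its 16 terminal taxa in alphabetical order.

isolate_2, isolate_20, isolate_24, isolate_26, isolate_29, isolate_3, isolate_37, isolate_49, isolate_55, isolate_56, isolate_6, isolate_61, isolate_68, isolate_85, isolate_86, isolate_93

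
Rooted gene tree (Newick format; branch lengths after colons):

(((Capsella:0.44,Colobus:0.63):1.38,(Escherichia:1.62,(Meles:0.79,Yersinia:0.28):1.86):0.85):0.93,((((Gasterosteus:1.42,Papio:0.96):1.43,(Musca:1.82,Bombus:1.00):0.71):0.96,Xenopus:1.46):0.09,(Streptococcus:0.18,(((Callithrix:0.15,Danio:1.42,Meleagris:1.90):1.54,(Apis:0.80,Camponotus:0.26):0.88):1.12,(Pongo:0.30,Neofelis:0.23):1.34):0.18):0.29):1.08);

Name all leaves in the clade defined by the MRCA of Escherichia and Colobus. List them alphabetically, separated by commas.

Tracing Escherichia: it sits inside (Escherichia,(Meles,Yersinia)).
Tracing Colobus: it sits inside (Capsella,Colobus).
The smallest clade enclosing both is ((Capsella,Colobus),(Escherichia,(Meles,Yersinia))); the answer is its 5 terminal taxa in alphabetical order.

Capsella, Colobus, Escherichia, Meles, Yersinia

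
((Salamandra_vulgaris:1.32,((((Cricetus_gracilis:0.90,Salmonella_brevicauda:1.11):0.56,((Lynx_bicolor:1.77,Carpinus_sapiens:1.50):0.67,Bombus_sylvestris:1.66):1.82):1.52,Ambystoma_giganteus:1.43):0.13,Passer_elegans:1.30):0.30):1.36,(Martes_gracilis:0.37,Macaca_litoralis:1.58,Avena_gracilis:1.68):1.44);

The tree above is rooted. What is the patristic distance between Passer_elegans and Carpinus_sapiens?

6.94

The path runs Passer_elegans → … → MRCA → … → Carpinus_sapiens; the MRCA is the node subtending ((((Cricetus_gracilis,Salmonella_brevicauda),((Lynx_bicolor,Carpinus_sapiens),Bombus_sylvestris)),Ambystoma_giganteus),Passer_elegans).
Branch lengths along that path: 1.30 + 0.13 + 1.52 + 1.82 + 0.67 + 1.50 = 6.94.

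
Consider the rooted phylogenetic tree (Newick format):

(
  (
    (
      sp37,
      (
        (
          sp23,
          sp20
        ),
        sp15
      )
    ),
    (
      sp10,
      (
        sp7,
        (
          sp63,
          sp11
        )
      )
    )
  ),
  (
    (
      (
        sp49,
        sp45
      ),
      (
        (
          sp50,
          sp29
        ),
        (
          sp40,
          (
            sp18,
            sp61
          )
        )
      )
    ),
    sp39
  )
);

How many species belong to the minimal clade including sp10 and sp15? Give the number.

8

The MRCA of sp10 and sp15 is the node subtending ((sp37,((sp23,sp20),sp15)),(sp10,(sp7,(sp63,sp11)))).
That clade contains 8 terminal taxa: sp10, sp11, sp15, sp20, sp23, sp37, sp63, sp7.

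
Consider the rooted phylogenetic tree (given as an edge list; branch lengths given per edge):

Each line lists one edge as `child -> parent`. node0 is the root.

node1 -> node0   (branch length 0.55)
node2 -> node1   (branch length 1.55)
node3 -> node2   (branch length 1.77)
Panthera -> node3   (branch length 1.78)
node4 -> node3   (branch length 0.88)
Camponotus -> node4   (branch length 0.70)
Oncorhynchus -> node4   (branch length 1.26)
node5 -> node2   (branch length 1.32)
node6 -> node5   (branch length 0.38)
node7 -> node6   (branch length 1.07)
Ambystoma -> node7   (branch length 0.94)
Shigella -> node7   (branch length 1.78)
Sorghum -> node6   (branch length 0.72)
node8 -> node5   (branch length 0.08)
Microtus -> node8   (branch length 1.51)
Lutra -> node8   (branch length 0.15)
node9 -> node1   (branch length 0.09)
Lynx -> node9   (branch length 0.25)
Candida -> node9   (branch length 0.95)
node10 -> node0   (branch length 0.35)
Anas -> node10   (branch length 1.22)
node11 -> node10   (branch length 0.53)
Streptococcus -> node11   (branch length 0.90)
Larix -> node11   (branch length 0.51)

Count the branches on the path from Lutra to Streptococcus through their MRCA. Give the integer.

The MRCA of Lutra and Streptococcus is the root of the tree.
From Lutra up to that node: 5 branches. From Streptococcus up to the same node: 3 branches. Total: 5 + 3 = 8.

8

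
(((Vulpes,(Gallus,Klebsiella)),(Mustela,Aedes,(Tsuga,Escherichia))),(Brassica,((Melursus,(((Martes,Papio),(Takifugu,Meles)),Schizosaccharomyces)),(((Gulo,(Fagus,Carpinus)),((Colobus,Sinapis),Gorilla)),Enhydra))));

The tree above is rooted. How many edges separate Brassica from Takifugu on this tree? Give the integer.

The MRCA of Brassica and Takifugu is the node subtending (Brassica,((Melursus,(((Martes,Papio),(Takifugu,Meles)),Schizosaccharomyces)),(((Gulo,(Fagus,Carpinus)),((Colobus,Sinapis),Gorilla)),Enhydra))).
From Brassica up to that node: 1 branch. From Takifugu up to the same node: 6 branches. Total: 1 + 6 = 7.

7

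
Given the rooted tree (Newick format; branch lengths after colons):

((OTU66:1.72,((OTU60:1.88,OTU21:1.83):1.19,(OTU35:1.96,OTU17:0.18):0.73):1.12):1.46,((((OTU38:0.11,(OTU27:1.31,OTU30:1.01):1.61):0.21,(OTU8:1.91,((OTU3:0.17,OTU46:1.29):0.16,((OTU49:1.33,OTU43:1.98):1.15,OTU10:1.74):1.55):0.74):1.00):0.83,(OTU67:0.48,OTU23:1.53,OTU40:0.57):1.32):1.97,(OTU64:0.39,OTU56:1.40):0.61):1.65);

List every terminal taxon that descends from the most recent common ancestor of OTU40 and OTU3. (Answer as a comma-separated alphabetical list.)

Tracing OTU40: it sits inside (OTU67,OTU23,OTU40).
Tracing OTU3: it sits inside (OTU3,OTU46).
The smallest clade enclosing both is (((OTU38,(OTU27,OTU30)),(OTU8,((OTU3,OTU46),((OTU49,OTU43),OTU10)))),(OTU67,OTU23,OTU40)); the answer is its 12 terminal taxa in alphabetical order.

OTU10, OTU23, OTU27, OTU3, OTU30, OTU38, OTU40, OTU43, OTU46, OTU49, OTU67, OTU8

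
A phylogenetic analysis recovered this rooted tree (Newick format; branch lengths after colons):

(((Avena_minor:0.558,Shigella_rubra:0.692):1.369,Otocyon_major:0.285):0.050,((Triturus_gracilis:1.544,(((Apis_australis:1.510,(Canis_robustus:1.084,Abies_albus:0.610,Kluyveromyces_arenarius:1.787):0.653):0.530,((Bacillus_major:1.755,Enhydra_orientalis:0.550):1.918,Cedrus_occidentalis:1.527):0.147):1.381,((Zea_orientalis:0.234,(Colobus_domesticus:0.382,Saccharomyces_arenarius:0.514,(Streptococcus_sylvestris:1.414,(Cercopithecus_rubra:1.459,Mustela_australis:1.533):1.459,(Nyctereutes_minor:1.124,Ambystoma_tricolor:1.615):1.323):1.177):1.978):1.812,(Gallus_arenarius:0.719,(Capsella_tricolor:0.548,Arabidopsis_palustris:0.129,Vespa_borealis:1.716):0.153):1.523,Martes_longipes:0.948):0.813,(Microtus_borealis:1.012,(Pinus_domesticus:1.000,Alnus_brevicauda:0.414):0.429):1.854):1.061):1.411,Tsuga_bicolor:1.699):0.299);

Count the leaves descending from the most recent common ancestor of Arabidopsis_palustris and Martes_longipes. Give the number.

13

The MRCA of Arabidopsis_palustris and Martes_longipes is the node subtending ((Zea_orientalis,(Colobus_domesticus,Saccharomyces_arenarius,(Streptococcus_sylvestris,(Cercopithecus_rubra,Mustela_australis),(Nyctereutes_minor,Ambystoma_tricolor)))),(Gallus_arenarius,(Capsella_tricolor,Arabidopsis_palustris,Vespa_borealis)),Martes_longipes).
That clade contains 13 terminal taxa: Ambystoma_tricolor, Arabidopsis_palustris, Capsella_tricolor, Cercopithecus_rubra, Colobus_domesticus, Gallus_arenarius, Martes_longipes, Mustela_australis, Nyctereutes_minor, Saccharomyces_arenarius, Streptococcus_sylvestris, Vespa_borealis, Zea_orientalis.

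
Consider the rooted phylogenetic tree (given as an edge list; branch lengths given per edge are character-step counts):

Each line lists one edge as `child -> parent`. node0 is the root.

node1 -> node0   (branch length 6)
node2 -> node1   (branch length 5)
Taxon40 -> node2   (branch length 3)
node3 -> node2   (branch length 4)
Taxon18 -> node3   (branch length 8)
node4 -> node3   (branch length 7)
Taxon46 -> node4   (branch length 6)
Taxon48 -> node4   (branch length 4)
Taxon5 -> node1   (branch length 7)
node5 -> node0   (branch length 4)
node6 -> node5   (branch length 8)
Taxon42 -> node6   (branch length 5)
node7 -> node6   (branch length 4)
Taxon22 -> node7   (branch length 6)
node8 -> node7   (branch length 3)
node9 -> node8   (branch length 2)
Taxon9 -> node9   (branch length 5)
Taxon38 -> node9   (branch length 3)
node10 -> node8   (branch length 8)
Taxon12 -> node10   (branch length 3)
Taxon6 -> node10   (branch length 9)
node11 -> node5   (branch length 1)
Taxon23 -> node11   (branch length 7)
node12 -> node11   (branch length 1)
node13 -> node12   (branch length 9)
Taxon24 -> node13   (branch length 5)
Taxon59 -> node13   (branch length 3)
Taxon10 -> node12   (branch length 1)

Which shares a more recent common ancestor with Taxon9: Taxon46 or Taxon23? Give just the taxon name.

The MRCA of Taxon9 and Taxon23 subtends ((Taxon42,(Taxon22,((Taxon9,Taxon38),(Taxon12,Taxon6)))),(Taxon23,((Taxon24,Taxon59),Taxon10))) (10 taxa).
The MRCA of Taxon9 and Taxon46 is the root, subtending the entire tree (15 taxa).
The first is nested inside the second, so Taxon9 shares a more recent common ancestor with Taxon23.

Taxon23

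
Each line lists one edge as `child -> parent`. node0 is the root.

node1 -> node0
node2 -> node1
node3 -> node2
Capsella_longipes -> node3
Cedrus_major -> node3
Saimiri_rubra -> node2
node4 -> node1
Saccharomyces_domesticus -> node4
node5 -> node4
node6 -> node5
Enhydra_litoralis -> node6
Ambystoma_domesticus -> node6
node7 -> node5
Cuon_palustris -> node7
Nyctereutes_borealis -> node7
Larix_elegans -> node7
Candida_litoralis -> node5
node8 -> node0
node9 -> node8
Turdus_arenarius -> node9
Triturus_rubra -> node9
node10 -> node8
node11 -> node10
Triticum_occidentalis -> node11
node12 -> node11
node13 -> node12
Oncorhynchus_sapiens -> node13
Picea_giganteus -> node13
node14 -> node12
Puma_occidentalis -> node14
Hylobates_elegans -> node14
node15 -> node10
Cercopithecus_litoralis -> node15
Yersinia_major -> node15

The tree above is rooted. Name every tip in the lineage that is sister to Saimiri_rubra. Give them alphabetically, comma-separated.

Capsella_longipes, Cedrus_major

Saimiri_rubra attaches to the tree at the node subtending ((Capsella_longipes,Cedrus_major),Saimiri_rubra).
The other lineage descending from that same node — the sister group — is (Capsella_longipes,Cedrus_major); its 2 tips in alphabetical order are the answer.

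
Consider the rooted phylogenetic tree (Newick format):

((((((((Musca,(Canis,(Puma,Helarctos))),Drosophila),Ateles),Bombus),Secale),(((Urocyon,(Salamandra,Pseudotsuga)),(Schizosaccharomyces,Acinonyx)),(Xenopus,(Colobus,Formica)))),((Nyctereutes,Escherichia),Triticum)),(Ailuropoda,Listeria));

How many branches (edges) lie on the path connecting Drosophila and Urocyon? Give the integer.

9

The MRCA of Drosophila and Urocyon is the node subtending ((((((Musca,(Canis,(Puma,Helarctos))),Drosophila),Ateles),Bombus),Secale),(((Urocyon,(Salamandra,Pseudotsuga)),(Schizosaccharomyces,Acinonyx)),(Xenopus,(Colobus,Formica)))).
From Drosophila up to that node: 5 branches. From Urocyon up to the same node: 4 branches. Total: 5 + 4 = 9.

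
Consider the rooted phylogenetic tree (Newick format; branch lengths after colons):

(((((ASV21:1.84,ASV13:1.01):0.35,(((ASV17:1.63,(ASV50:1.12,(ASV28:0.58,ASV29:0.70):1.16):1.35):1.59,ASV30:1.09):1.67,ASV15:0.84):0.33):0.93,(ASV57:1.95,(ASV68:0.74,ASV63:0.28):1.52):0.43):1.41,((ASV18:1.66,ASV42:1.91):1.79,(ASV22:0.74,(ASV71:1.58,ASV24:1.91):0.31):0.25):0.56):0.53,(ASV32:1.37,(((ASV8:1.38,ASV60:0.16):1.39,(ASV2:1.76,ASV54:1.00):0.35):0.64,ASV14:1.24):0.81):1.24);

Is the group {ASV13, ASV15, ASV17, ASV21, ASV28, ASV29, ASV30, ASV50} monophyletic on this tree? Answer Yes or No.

The most recent common ancestor of these taxa subtends ((ASV21,ASV13),(((ASV17,(ASV50,(ASV28,ASV29))),ASV30),ASV15)).
That clade has exactly 8 tips — every listed taxon and nothing else — so the group is monophyletic.

Yes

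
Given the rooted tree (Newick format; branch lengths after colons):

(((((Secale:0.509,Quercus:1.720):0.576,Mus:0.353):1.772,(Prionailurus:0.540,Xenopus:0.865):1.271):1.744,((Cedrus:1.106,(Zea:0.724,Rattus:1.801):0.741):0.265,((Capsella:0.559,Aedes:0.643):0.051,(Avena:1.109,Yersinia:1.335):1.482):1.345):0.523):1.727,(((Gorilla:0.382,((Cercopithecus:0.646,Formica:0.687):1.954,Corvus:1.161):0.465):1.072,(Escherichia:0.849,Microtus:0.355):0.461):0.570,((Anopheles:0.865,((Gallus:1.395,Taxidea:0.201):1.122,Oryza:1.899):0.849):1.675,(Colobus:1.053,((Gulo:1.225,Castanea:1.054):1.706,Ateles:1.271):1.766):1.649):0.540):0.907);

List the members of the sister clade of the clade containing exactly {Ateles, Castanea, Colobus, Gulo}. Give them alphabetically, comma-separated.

The clade containing exactly {Ateles, Castanea, Colobus, Gulo} attaches to the tree at the node subtending ((Anopheles,((Gallus,Taxidea),Oryza)),(Colobus,((Gulo,Castanea),Ateles))).
The other lineage descending from that same node — the sister group — is (Anopheles,((Gallus,Taxidea),Oryza)); its 4 tips in alphabetical order are the answer.

Anopheles, Gallus, Oryza, Taxidea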